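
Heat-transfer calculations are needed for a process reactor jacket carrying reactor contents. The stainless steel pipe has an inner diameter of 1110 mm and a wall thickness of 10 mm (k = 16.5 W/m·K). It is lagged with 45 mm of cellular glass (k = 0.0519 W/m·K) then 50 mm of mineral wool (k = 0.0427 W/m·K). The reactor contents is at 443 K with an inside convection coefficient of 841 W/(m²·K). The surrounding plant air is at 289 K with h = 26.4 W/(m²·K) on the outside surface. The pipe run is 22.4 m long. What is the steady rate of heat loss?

For a radial system each layer contributes R = ln(r_out/r_in)/(2πkL); films add R = 1/(hA).
R_inner film = 1/(h_i·2πr₁L) = 1/(841×2π×0.555×22.4) = 1.522×10^-5 K/W
R_stainless steel pipe wall = ln(565/555)/(2π×16.5×22.4) = 7.69×10^-6 K/W
R_cellular glass = ln(610/565)/(2π×0.0519×22.4) = 0.01049 K/W
R_mineral wool = ln(660/610)/(2π×0.0427×22.4) = 0.01311 K/W
R_outer film = 1/(h_o·2πr_oL) = 1/(26.4×2π×0.66×22.4) = 4.078×10^-4 K/W
R_total = 0.02403 K/W
Q = ΔT/R_total = 154/0.02403

Q ≈ 6410 W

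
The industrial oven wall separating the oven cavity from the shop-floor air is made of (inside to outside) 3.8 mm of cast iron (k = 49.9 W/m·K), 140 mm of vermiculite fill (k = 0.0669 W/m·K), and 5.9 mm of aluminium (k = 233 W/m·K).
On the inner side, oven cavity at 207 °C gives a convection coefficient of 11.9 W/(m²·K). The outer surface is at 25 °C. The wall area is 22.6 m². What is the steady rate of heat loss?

Q ≈ 1890 W

Treating each layer as a thermal resistance in series:
R_inner film = 1/(h_i·A) = 1/(11.9×22.6) = 0.003718 K/W
R_cast iron = L/(kA) = 0.0038/(49.9×22.6) = 3.37×10^-6 K/W
R_vermiculite fill = L/(kA) = 0.14/(0.0669×22.6) = 0.0926 K/W
R_aluminium = L/(kA) = 0.0059/(233×22.6) = 1.12×10^-6 K/W
R_total = 0.09632 K/W
Q = ΔT / R_total = 182 / 0.09632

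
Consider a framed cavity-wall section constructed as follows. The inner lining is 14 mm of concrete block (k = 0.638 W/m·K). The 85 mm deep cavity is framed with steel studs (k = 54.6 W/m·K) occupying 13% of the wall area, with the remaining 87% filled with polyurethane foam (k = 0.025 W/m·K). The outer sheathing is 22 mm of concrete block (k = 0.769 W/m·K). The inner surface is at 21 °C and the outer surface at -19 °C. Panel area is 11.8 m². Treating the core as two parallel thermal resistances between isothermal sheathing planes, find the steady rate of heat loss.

Sheathing layers in series; stud and cavity paths in parallel between them.
R_inner = 0.014/(0.638×11.8) = 0.00186 K/W
R_stud  = 0.085/(54.6×0.13×11.8) = 0.001015 K/W
R_cav   = 0.085/(0.025×0.87×11.8) = 0.3312 K/W
1/R_core = 1/R_stud + 1/R_cav → R_core = 0.001012 K/W
R_outer = 0.022/(0.769×11.8) = 0.002424 K/W
R_total = 0.005296 K/W
Q = ΔT/R_total = 40/0.005296

Q ≈ 7550 W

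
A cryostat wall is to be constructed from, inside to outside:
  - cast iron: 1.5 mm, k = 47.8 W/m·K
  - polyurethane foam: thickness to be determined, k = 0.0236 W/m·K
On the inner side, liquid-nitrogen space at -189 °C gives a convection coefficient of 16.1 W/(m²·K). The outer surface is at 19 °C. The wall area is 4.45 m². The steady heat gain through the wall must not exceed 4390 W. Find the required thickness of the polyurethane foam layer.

L ≈ 3.51 mm

Treating each layer as a thermal resistance in series:
R_inner film = 1/(h_i·A) = 1/(16.1×4.45) = 0.01396 K/W
R_cast iron = L/(kA) = 0.0015/(47.8×4.45) = 7.052×10^-6 K/W
Sum of the known resistances R_other = 0.01396 K/W
Required total resistance R_tot = ΔT/Q_allow = 208/4390 = 0.04738 K/W
R_polyurethane foam = R_tot − R_other = 0.03342 K/W
L = R·k·A = 0.03342×0.0236×4.45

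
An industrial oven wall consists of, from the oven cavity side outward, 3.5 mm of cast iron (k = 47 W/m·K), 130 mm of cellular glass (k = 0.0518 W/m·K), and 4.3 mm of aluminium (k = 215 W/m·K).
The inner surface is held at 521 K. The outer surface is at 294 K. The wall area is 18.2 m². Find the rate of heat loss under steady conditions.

Thermal resistances in series:
R_cast iron = L/(kA) = 0.0035/(47×18.2) = 4.092×10^-6 K/W
R_cellular glass = L/(kA) = 0.13/(0.0518×18.2) = 0.1379 K/W
R_aluminium = L/(kA) = 0.0043/(215×18.2) = 1.099×10^-6 K/W
R_total = 0.1379 K/W
Q = ΔT / R_total = 227 / 0.1379

Q ≈ 1650 W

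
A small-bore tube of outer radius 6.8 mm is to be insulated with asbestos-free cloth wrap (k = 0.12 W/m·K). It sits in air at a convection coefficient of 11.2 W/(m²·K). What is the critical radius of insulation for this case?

For a cylinder r_cr = k/h = 0.12/11.2
r_cr = 10.7 mm; since the bare radius (6.8 mm) is below r_cr, adding a thin layer of insulation will *increase* heat loss.

r_cr ≈ 10.7 mm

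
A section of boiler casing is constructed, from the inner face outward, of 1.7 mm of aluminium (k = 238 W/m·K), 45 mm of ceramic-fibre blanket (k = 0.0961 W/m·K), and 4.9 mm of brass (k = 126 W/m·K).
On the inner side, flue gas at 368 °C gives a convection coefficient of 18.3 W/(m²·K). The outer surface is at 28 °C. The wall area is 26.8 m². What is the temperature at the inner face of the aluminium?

Thermal resistances in series:
R_inner film = 1/(h_i·A) = 1/(18.3×26.8) = 0.002039 K/W
R_aluminium = L/(kA) = 0.0017/(238×26.8) = 2.665×10^-7 K/W
R_ceramic-fibre blanket = L/(kA) = 0.045/(0.0961×26.8) = 0.01747 K/W
R_brass = L/(kA) = 0.0049/(126×26.8) = 1.451×10^-6 K/W
R_total = 0.01951 K/W;  Q = ΔT/R_total = 340/0.01951 = 17420 W
T_interface = T_inner − Q·ΣR(inner→interface) = 368 − 17400×0.002039

T ≈ 332 °C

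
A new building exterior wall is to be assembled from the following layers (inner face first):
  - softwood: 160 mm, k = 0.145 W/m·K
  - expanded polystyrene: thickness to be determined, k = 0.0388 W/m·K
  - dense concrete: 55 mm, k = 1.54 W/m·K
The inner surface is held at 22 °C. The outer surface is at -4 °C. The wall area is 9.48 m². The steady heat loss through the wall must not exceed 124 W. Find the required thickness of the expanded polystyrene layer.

Thermal resistances in series:
R_softwood = L/(kA) = 0.16/(0.145×9.48) = 0.1164 K/W
R_dense concrete = L/(kA) = 0.055/(1.54×9.48) = 0.003767 K/W
Sum of the known resistances R_other = 0.1202 K/W
Required total resistance R_tot = ΔT/Q_allow = 26/124 = 0.2097 K/W
R_expanded polystyrene = R_tot − R_other = 0.08951 K/W
L = R·k·A = 0.08951×0.0388×9.48

L ≈ 32.9 mm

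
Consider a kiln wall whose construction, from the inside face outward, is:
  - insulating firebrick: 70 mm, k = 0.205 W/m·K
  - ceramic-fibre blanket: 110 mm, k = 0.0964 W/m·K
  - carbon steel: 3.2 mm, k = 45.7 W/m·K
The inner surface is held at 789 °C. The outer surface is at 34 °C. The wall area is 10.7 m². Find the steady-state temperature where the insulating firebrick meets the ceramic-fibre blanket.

Using the resistance-network approach (series):
R_insulating firebrick = L/(kA) = 0.07/(0.205×10.7) = 0.03191 K/W
R_ceramic-fibre blanket = L/(kA) = 0.11/(0.0964×10.7) = 0.1066 K/W
R_carbon steel = L/(kA) = 0.0032/(45.7×10.7) = 6.544×10^-6 K/W
R_total = 0.1386 K/W;  Q = ΔT/R_total = 755/0.1386 = 5449 W
T_interface = T_inner − Q·ΣR(inner→interface) = 789 − 5450×0.03191

T ≈ 615 °C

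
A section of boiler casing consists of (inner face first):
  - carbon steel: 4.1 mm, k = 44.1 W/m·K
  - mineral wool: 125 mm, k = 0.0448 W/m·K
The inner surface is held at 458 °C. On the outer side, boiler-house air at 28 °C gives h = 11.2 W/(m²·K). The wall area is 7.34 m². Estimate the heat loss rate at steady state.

Model the wall as resistances in series:
R_carbon steel = L/(kA) = 0.0041/(44.1×7.34) = 1.267×10^-5 K/W
R_mineral wool = L/(kA) = 0.125/(0.0448×7.34) = 0.3801 K/W
R_outer film = 1/(h_o·A) = 1/(11.2×7.34) = 0.01216 K/W
R_total = 0.3923 K/W
Q = ΔT / R_total = 430 / 0.3923

Q ≈ 1100 W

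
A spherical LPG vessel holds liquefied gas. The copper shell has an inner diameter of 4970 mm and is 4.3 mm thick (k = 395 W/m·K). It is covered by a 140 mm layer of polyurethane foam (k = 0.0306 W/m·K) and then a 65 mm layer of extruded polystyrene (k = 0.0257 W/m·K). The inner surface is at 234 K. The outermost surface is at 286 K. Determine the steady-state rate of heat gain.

Radial (spherical) resistances in series:
R_copper shell = (1/2.485 − 1/2.4893)/(4π×395) = 1.4×10^-7 K/W
R_polyurethane foam = (1/2.4893 − 1/2.6293)/(4π×0.0306) = 0.05563 K/W
R_extruded polystyrene = (1/2.6293 − 1/2.6943)/(4π×0.0257) = 0.02841 K/W
R_total = 0.08404 K/W
Q = ΔT/R_total = 52/0.08404

Q ≈ 619 W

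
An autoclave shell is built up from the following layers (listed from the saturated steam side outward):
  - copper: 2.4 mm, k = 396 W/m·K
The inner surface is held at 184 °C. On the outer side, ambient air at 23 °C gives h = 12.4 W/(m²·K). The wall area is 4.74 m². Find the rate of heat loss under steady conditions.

Treating each layer as a thermal resistance in series:
R_copper = L/(kA) = 0.0024/(396×4.74) = 1.279×10^-6 K/W
R_outer film = 1/(h_o·A) = 1/(12.4×4.74) = 0.01701 K/W
R_total = 0.01702 K/W
Q = ΔT / R_total = 161 / 0.01702

Q ≈ 9460 W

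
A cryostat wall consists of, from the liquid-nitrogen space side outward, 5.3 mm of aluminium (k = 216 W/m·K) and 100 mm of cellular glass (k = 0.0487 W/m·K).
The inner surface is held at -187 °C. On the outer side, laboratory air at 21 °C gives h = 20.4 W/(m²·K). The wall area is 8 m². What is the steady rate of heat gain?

Q ≈ 791 W

Model the wall as resistances in series:
R_aluminium = L/(kA) = 0.0053/(216×8) = 3.067×10^-6 K/W
R_cellular glass = L/(kA) = 0.1/(0.0487×8) = 0.2567 K/W
R_outer film = 1/(h_o·A) = 1/(20.4×8) = 0.006127 K/W
R_total = 0.2628 K/W
Q = ΔT / R_total = 208 / 0.2628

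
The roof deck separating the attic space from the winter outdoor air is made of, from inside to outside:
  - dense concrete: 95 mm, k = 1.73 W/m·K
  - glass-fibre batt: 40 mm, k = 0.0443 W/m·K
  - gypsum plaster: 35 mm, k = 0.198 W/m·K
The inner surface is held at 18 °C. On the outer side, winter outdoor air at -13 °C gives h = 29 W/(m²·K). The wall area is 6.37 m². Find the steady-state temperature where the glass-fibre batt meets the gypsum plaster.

T ≈ -7.4 °C

Thermal resistances in series:
R_dense concrete = L/(kA) = 0.095/(1.73×6.37) = 0.008621 K/W
R_glass-fibre batt = L/(kA) = 0.04/(0.0443×6.37) = 0.1417 K/W
R_gypsum plaster = L/(kA) = 0.035/(0.198×6.37) = 0.02775 K/W
R_outer film = 1/(h_o·A) = 1/(29×6.37) = 0.005413 K/W
R_total = 0.1835 K/W;  Q = ΔT/R_total = 31/0.1835 = 168.9 W
T_interface = T_inner − Q·ΣR(inner→interface) = 18 − 169×0.1504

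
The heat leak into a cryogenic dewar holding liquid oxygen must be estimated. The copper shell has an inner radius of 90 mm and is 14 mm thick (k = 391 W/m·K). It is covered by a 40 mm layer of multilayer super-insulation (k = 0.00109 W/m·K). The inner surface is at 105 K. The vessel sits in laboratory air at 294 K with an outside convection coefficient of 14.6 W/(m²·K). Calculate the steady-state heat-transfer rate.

Radial (spherical) resistances in series:
R_copper shell = (1/0.09 − 1/0.104)/(4π×391) = 3.044×10^-4 K/W
R_multilayer super-insulation = (1/0.104 − 1/0.144)/(4π×0.00109) = 195 K/W
R_outer film = 1/(h·4πr_o²) = 1/(14.6×4π×0.144²) = 0.2629 K/W
R_total = 195.3 K/W
Q = ΔT/R_total = 189/195.3

Q ≈ 0.968 W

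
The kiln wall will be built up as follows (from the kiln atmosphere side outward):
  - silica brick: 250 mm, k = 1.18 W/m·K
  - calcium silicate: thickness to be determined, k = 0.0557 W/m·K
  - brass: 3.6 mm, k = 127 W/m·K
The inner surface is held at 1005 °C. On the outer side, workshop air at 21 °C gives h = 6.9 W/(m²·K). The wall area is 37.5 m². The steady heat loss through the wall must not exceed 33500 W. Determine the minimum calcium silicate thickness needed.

Thermal resistances in series:
R_silica brick = L/(kA) = 0.25/(1.18×37.5) = 0.00565 K/W
R_brass = L/(kA) = 0.0036/(127×37.5) = 7.559×10^-7 K/W
R_outer film = 1/(h_o·A) = 1/(6.9×37.5) = 0.003865 K/W
Sum of the known resistances R_other = 0.009515 K/W
Required total resistance R_tot = ΔT/Q_allow = 984/33500 = 0.02937 K/W
R_calcium silicate = R_tot − R_other = 0.01986 K/W
L = R·k·A = 0.01986×0.0557×37.5

L ≈ 41.5 mm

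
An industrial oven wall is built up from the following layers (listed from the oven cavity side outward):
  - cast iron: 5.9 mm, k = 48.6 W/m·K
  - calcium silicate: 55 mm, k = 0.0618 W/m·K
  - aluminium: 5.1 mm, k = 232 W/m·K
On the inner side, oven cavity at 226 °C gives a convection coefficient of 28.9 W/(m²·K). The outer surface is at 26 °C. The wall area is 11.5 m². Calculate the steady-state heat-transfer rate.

Q ≈ 2490 W

Model the wall as resistances in series:
R_inner film = 1/(h_i·A) = 1/(28.9×11.5) = 0.003009 K/W
R_cast iron = L/(kA) = 0.0059/(48.6×11.5) = 1.056×10^-5 K/W
R_calcium silicate = L/(kA) = 0.055/(0.0618×11.5) = 0.07739 K/W
R_aluminium = L/(kA) = 0.0051/(232×11.5) = 1.912×10^-6 K/W
R_total = 0.08041 K/W
Q = ΔT / R_total = 200 / 0.08041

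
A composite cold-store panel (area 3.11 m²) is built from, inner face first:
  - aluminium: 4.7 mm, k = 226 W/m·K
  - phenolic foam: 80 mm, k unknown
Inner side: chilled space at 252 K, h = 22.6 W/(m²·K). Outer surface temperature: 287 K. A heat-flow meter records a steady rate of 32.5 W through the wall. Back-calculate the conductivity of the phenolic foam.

Using the resistance-network approach (series):
R_inner film = 1/(h_i·A) = 1/(22.6×3.11) = 0.01423 K/W
R_aluminium = L/(kA) = 0.0047/(226×3.11) = 6.687×10^-6 K/W
Sum of known resistances R_other = 0.01423 K/W
Total R = ΔT/Q = 35/32.5 = 1.077 K/W
R_phenolic foam = R_total − R_other = 1.063 K/W
k = L/(R·A) = 0.08/(1.063×3.11)

k ≈ 0.0242 W/(m·K)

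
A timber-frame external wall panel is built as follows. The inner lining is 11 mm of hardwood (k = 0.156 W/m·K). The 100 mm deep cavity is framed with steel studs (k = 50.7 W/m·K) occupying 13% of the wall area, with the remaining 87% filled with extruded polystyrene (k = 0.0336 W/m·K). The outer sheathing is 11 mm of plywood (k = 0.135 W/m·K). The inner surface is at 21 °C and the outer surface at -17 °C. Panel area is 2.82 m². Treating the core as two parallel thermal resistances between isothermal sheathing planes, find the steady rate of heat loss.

Q ≈ 641 W

Sheathing layers in series; stud and cavity paths in parallel between them.
R_inner = 0.011/(0.156×2.82) = 0.025 K/W
R_stud  = 0.1/(50.7×0.13×2.82) = 0.00538 K/W
R_cav   = 0.1/(0.0336×0.87×2.82) = 1.213 K/W
1/R_core = 1/R_stud + 1/R_cav → R_core = 0.005356 K/W
R_outer = 0.011/(0.135×2.82) = 0.02889 K/W
R_total = 0.05926 K/W
Q = ΔT/R_total = 38/0.05926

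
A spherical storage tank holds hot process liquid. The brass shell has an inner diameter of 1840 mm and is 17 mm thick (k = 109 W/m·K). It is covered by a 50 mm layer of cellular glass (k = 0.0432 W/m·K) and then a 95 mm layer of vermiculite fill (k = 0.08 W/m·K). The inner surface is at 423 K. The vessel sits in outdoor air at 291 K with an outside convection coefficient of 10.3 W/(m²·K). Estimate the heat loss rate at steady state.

Q ≈ 678 W

For a spherical shell R = (1/r₁ − 1/r₂)/(4πk); film R = 1/(h·4πr²). In series:
R_brass shell = (1/0.92 − 1/0.937)/(4π×109) = 1.44×10^-5 K/W
R_cellular glass = (1/0.937 − 1/0.987)/(4π×0.0432) = 0.09959 K/W
R_vermiculite fill = (1/0.987 − 1/1.082)/(4π×0.08) = 0.08849 K/W
R_outer film = 1/(h·4πr_o²) = 1/(10.3×4π×1.082²) = 0.006599 K/W
R_total = 0.1947 K/W
Q = ΔT/R_total = 132/0.1947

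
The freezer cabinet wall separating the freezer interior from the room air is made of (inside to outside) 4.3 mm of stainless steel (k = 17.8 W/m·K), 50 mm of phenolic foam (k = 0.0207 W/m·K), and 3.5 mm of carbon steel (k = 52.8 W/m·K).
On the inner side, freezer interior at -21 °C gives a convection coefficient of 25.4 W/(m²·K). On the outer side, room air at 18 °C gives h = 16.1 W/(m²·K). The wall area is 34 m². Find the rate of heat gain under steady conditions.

Treating each layer as a thermal resistance in series:
R_inner film = 1/(h_i·A) = 1/(25.4×34) = 0.001158 K/W
R_stainless steel = L/(kA) = 0.0043/(17.8×34) = 7.105×10^-6 K/W
R_phenolic foam = L/(kA) = 0.05/(0.0207×34) = 0.07104 K/W
R_carbon steel = L/(kA) = 0.0035/(52.8×34) = 1.95×10^-6 K/W
R_outer film = 1/(h_o·A) = 1/(16.1×34) = 0.001827 K/W
R_total = 0.07404 K/W
Q = ΔT / R_total = 39 / 0.07404

Q ≈ 527 W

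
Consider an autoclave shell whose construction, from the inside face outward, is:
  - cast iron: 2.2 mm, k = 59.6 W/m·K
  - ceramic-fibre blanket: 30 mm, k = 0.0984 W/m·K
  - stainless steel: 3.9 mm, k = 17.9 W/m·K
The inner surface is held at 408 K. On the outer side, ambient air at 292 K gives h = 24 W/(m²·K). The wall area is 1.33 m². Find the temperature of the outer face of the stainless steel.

T ≈ 306 K

Model the wall as resistances in series:
R_cast iron = L/(kA) = 0.0022/(59.6×1.33) = 2.775×10^-5 K/W
R_ceramic-fibre blanket = L/(kA) = 0.03/(0.0984×1.33) = 0.2292 K/W
R_stainless steel = L/(kA) = 0.0039/(17.9×1.33) = 1.638×10^-4 K/W
R_outer film = 1/(h_o·A) = 1/(24×1.33) = 0.03133 K/W
R_total = 0.2608 K/W;  Q = ΔT/R_total = 116/0.2608 = 444.9 W
T_interface = T_inner − Q·ΣR(inner→interface) = 408 − 445×0.2294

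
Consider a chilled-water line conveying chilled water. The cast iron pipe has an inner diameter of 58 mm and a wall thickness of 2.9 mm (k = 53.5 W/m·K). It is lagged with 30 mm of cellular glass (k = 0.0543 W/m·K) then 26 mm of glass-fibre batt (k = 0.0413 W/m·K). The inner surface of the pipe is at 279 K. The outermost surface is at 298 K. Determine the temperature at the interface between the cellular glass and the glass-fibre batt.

Per-layer cylindrical resistances, series-summed:
R_cast iron pipe wall = ln(31.9/29)/(2π×53.5×1) = 2.835×10^-4 K/W
R_cellular glass = ln(61.9/31.9)/(2π×0.0543×1) = 1.943 K/W
R_glass-fibre batt = ln(87.9/61.9)/(2π×0.0413×1) = 1.351 K/W
R_total = 3.295 K/W
Q = ΔT/R_total = 19/3.295
Q = 5.77 W/m
T_interface = T_inner + Q·ΣR(inner→interface) = 279 + 5.77×1.943

T ≈ 290 K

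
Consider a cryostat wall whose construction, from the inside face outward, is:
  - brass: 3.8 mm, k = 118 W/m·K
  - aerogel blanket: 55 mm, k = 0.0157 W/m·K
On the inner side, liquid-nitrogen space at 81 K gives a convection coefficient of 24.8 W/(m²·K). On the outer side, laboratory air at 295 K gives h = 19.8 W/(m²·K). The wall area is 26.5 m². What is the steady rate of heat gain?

Using the resistance-network approach (series):
R_inner film = 1/(h_i·A) = 1/(24.8×26.5) = 0.001522 K/W
R_brass = L/(kA) = 0.0038/(118×26.5) = 1.215×10^-6 K/W
R_aerogel blanket = L/(kA) = 0.055/(0.0157×26.5) = 0.1322 K/W
R_outer film = 1/(h_o·A) = 1/(19.8×26.5) = 0.001906 K/W
R_total = 0.1356 K/W
Q = ΔT / R_total = 214 / 0.1356

Q ≈ 1580 W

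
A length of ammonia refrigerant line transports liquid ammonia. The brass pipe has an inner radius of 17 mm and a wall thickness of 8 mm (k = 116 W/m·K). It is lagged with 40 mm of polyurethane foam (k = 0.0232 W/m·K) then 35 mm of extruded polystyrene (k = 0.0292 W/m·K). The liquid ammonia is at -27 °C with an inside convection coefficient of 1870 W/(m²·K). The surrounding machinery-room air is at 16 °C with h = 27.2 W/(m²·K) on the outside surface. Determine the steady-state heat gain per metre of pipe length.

Treating each annulus and film as a series resistance:
R_inner film = 1/(h_i·2πr₁L) = 1/(1870×2π×0.017×1) = 0.005006 K/W
R_brass pipe wall = ln(25/17)/(2π×116×1) = 5.291×10^-4 K/W
R_polyurethane foam = ln(65/25)/(2π×0.0232×1) = 6.555 K/W
R_extruded polystyrene = ln(100/65)/(2π×0.0292×1) = 2.348 K/W
R_outer film = 1/(h_o·2πr_oL) = 1/(27.2×2π×0.1×1) = 0.05851 K/W
R_total = 8.967 K/W
Q = ΔT/R_total = 43/8.967

q′ ≈ 4.8 W/m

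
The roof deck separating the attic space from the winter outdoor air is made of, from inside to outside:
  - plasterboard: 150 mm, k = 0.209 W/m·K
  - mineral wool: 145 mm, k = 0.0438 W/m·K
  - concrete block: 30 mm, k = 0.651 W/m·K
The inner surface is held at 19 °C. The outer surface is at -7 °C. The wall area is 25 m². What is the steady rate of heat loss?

Using the resistance-network approach (series):
R_plasterboard = L/(kA) = 0.15/(0.209×25) = 0.02871 K/W
R_mineral wool = L/(kA) = 0.145/(0.0438×25) = 0.1324 K/W
R_concrete block = L/(kA) = 0.03/(0.651×25) = 0.001843 K/W
R_total = 0.163 K/W
Q = ΔT / R_total = 26 / 0.163

Q ≈ 160 W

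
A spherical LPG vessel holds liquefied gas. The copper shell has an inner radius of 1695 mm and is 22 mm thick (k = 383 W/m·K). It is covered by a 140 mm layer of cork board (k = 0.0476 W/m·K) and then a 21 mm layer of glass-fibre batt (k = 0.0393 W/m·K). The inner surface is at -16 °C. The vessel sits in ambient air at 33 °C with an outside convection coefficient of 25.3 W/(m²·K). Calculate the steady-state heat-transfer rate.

Spherical conduction: R = (1/r_in − 1/r_out)/(4πk) per layer; series-sum.
R_copper shell = (1/1.695 − 1/1.717)/(4π×383) = 1.571×10^-6 K/W
R_cork board = (1/1.717 − 1/1.857)/(4π×0.0476) = 0.07341 K/W
R_glass-fibre batt = (1/1.857 − 1/1.878)/(4π×0.0393) = 0.01219 K/W
R_outer film = 1/(h·4πr_o²) = 1/(25.3×4π×1.878²) = 8.918×10^-4 K/W
R_total = 0.08649 K/W
Q = ΔT/R_total = 49/0.08649

Q ≈ 567 W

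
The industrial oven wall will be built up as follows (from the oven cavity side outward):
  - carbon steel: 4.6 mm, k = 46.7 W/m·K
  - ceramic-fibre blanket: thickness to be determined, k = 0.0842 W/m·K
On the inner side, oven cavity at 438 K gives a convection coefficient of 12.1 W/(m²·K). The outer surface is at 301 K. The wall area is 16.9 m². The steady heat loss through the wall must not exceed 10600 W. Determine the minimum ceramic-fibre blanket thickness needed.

L ≈ 11.4 mm

Thermal resistances in series:
R_inner film = 1/(h_i·A) = 1/(12.1×16.9) = 0.00489 K/W
R_carbon steel = L/(kA) = 0.0046/(46.7×16.9) = 5.828×10^-6 K/W
Sum of the known resistances R_other = 0.004896 K/W
Required total resistance R_tot = ΔT/Q_allow = 137/10600 = 0.01292 K/W
R_ceramic-fibre blanket = R_tot − R_other = 0.008028 K/W
L = R·k·A = 0.008028×0.0842×16.9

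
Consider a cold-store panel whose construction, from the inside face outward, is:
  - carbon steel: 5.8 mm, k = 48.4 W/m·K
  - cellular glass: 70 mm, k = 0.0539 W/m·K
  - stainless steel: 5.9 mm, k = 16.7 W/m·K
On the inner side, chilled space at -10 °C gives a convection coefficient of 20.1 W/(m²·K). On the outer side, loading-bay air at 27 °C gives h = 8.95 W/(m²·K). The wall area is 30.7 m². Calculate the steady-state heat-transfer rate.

Treating each layer as a thermal resistance in series:
R_inner film = 1/(h_i·A) = 1/(20.1×30.7) = 0.001621 K/W
R_carbon steel = L/(kA) = 0.0058/(48.4×30.7) = 3.903×10^-6 K/W
R_cellular glass = L/(kA) = 0.07/(0.0539×30.7) = 0.0423 K/W
R_stainless steel = L/(kA) = 0.0059/(16.7×30.7) = 1.151×10^-5 K/W
R_outer film = 1/(h_o·A) = 1/(8.95×30.7) = 0.003639 K/W
R_total = 0.04758 K/W
Q = ΔT / R_total = 37 / 0.04758

Q ≈ 778 W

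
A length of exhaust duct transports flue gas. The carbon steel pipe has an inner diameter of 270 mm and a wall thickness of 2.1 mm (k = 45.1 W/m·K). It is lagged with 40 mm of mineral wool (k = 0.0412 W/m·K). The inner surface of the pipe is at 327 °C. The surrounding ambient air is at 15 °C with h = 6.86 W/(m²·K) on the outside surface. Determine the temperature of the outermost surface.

Radial resistances (cylindrical: R_cond = ln(r_o/r_i)/(2πkL), R_conv = 1/(h·2πrL)):
R_carbon steel pipe wall = ln(137.1/135)/(2π×45.1×1) = 5.447×10^-5 K/W
R_mineral wool = ln(177.1/137.1)/(2π×0.0412×1) = 0.9889 K/W
R_outer film = 1/(h_o·2πr_oL) = 1/(6.86×2π×0.1771×1) = 0.131 K/W
R_total = 1.12 K/W
Q = ΔT/R_total = 312/1.12
Q = 279 W/m
T_interface = T_inner − Q·ΣR(inner→interface) = 327 − 279×0.989

T ≈ 51.5 °C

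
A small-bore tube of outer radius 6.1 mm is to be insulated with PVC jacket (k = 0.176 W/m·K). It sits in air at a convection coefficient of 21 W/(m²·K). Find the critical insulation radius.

r_cr ≈ 8.38 mm

For a cylinder r_cr = k/h = 0.176/21
r_cr = 8.38 mm; since the bare radius (6.1 mm) is below r_cr, adding a thin layer of insulation will *increase* heat loss.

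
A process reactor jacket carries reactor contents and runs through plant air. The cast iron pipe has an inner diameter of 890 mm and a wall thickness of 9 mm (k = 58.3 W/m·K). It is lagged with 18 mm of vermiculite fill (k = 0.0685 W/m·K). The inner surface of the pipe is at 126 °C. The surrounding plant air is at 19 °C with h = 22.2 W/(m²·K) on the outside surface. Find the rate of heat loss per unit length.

For a radial system each layer contributes R = ln(r_out/r_in)/(2πkL); films add R = 1/(hA).
R_cast iron pipe wall = ln(454/445)/(2π×58.3×1) = 5.466×10^-5 K/W
R_vermiculite fill = ln(472/454)/(2π×0.0685×1) = 0.09034 K/W
R_outer film = 1/(h_o·2πr_oL) = 1/(22.2×2π×0.472×1) = 0.01519 K/W
R_total = 0.1056 K/W
Q = ΔT/R_total = 107/0.1056

q′ ≈ 1010 W/m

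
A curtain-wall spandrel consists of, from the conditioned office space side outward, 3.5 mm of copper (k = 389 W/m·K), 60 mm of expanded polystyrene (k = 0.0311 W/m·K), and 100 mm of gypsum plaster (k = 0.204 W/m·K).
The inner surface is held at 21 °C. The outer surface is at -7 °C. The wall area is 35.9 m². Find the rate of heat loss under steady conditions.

Treating each layer as a thermal resistance in series:
R_copper = L/(kA) = 0.0035/(389×35.9) = 2.506×10^-7 K/W
R_expanded polystyrene = L/(kA) = 0.06/(0.0311×35.9) = 0.05374 K/W
R_gypsum plaster = L/(kA) = 0.1/(0.204×35.9) = 0.01365 K/W
R_total = 0.06739 K/W
Q = ΔT / R_total = 28 / 0.06739

Q ≈ 415 W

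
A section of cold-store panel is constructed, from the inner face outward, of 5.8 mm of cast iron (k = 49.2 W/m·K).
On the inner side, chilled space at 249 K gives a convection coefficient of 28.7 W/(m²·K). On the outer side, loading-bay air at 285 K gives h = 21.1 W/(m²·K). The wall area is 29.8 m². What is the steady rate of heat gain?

Treating each layer as a thermal resistance in series:
R_inner film = 1/(h_i·A) = 1/(28.7×29.8) = 0.001169 K/W
R_cast iron = L/(kA) = 0.0058/(49.2×29.8) = 3.956×10^-6 K/W
R_outer film = 1/(h_o·A) = 1/(21.1×29.8) = 0.00159 K/W
R_total = 0.002764 K/W
Q = ΔT / R_total = 36 / 0.002764

Q ≈ 13000 W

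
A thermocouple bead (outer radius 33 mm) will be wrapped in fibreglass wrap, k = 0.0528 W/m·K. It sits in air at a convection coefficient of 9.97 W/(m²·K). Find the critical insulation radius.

r_cr ≈ 10.6 mm

For a sphere r_cr = 2k/h = 2×0.0528/9.97
r_cr = 10.6 mm; since the bare radius (33 mm) is above r_cr, any added insulation will reduce heat loss.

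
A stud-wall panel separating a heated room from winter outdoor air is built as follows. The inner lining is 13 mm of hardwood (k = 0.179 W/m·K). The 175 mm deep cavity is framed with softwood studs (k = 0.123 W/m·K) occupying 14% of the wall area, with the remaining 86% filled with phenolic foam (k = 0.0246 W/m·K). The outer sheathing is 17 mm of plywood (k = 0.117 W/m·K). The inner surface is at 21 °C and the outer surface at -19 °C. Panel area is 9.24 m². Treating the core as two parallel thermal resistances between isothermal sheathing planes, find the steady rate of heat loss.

Sheathing layers in series; stud and cavity paths in parallel between them.
R_inner = 0.013/(0.179×9.24) = 0.00786 K/W
R_stud  = 0.175/(0.123×0.14×9.24) = 1.1 K/W
R_cav   = 0.175/(0.0246×0.86×9.24) = 0.8952 K/W
1/R_core = 1/R_stud + 1/R_cav → R_core = 0.4935 K/W
R_outer = 0.017/(0.117×9.24) = 0.01573 K/W
R_total = 0.5171 K/W
Q = ΔT/R_total = 40/0.5171

Q ≈ 77.4 W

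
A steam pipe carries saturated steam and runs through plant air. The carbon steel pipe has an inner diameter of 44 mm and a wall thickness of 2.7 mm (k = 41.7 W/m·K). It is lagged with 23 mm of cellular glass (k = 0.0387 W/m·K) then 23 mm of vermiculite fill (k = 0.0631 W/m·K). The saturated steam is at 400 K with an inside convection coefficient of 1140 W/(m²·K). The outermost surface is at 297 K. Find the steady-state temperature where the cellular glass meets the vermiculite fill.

Radial resistances (cylindrical: R_cond = ln(r_o/r_i)/(2πkL), R_conv = 1/(h·2πrL)):
R_inner film = 1/(h_i·2πr₁L) = 1/(1140×2π×0.022×1) = 0.006346 K/W
R_carbon steel pipe wall = ln(24.7/22)/(2π×41.7×1) = 4.418×10^-4 K/W
R_cellular glass = ln(47.7/24.7)/(2π×0.0387×1) = 2.707 K/W
R_vermiculite fill = ln(70.7/47.7)/(2π×0.0631×1) = 0.9925 K/W
R_total = 3.706 K/W
Q = ΔT/R_total = 103/3.706
Q = 27.8 W/m
T_interface = T_inner − Q·ΣR(inner→interface) = 400 − 27.8×2.713

T ≈ 325 K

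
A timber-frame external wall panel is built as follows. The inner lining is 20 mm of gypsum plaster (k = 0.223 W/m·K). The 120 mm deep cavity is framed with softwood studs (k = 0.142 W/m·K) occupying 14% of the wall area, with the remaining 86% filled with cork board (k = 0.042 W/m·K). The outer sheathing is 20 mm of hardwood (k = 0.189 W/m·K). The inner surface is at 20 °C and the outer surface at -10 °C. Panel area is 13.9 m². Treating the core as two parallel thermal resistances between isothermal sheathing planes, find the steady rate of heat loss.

Q ≈ 178 W

Sheathing layers in series; stud and cavity paths in parallel between them.
R_inner = 0.02/(0.223×13.9) = 0.006452 K/W
R_stud  = 0.12/(0.142×0.14×13.9) = 0.4343 K/W
R_cav   = 0.12/(0.042×0.86×13.9) = 0.239 K/W
1/R_core = 1/R_stud + 1/R_cav → R_core = 0.1542 K/W
R_outer = 0.02/(0.189×13.9) = 0.007613 K/W
R_total = 0.1682 K/W
Q = ΔT/R_total = 30/0.1682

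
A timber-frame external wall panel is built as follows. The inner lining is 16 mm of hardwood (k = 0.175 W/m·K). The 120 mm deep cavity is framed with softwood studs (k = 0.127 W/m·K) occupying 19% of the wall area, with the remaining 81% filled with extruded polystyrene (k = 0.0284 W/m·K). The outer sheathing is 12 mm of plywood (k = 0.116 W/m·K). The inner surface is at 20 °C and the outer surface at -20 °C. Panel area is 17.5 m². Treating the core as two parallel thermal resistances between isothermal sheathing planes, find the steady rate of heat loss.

Sheathing layers in series; stud and cavity paths in parallel between them.
R_inner = 0.016/(0.175×17.5) = 0.005224 K/W
R_stud  = 0.12/(0.127×0.19×17.5) = 0.2842 K/W
R_cav   = 0.12/(0.0284×0.81×17.5) = 0.2981 K/W
1/R_core = 1/R_stud + 1/R_cav → R_core = 0.1455 K/W
R_outer = 0.012/(0.116×17.5) = 0.005911 K/W
R_total = 0.1566 K/W
Q = ΔT/R_total = 40/0.1566

Q ≈ 255 W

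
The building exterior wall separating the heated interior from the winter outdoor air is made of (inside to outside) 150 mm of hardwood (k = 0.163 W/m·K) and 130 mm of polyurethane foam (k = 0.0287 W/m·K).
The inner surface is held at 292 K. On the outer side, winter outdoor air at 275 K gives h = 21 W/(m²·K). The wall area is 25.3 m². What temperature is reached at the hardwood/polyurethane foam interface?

T ≈ 289 K

Series thermal resistances:
R_hardwood = L/(kA) = 0.15/(0.163×25.3) = 0.03637 K/W
R_polyurethane foam = L/(kA) = 0.13/(0.0287×25.3) = 0.179 K/W
R_outer film = 1/(h_o·A) = 1/(21×25.3) = 0.001882 K/W
R_total = 0.2173 K/W;  Q = ΔT/R_total = 17/0.2173 = 78.24 W
T_interface = T_inner − Q·ΣR(inner→interface) = 292 − 78.2×0.03637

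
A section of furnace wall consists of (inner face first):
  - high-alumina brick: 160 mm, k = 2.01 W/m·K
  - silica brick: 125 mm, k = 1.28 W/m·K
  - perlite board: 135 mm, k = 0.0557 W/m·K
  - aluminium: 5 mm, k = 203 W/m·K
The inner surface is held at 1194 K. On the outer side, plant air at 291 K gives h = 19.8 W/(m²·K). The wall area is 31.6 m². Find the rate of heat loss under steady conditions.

Q ≈ 10800 W

Treating each layer as a thermal resistance in series:
R_high-alumina brick = L/(kA) = 0.16/(2.01×31.6) = 0.002519 K/W
R_silica brick = L/(kA) = 0.125/(1.28×31.6) = 0.00309 K/W
R_perlite board = L/(kA) = 0.135/(0.0557×31.6) = 0.0767 K/W
R_aluminium = L/(kA) = 0.005/(203×31.6) = 7.794×10^-7 K/W
R_outer film = 1/(h_o·A) = 1/(19.8×31.6) = 0.001598 K/W
R_total = 0.08391 K/W
Q = ΔT / R_total = 903 / 0.08391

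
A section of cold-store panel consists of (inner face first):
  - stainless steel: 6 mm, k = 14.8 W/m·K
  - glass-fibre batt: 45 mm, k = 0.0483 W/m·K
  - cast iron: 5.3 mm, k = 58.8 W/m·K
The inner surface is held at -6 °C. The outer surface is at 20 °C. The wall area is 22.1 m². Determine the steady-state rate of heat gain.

Q ≈ 616 W

Series thermal resistances:
R_stainless steel = L/(kA) = 0.006/(14.8×22.1) = 1.834×10^-5 K/W
R_glass-fibre batt = L/(kA) = 0.045/(0.0483×22.1) = 0.04216 K/W
R_cast iron = L/(kA) = 0.0053/(58.8×22.1) = 4.079×10^-6 K/W
R_total = 0.04218 K/W
Q = ΔT / R_total = 26 / 0.04218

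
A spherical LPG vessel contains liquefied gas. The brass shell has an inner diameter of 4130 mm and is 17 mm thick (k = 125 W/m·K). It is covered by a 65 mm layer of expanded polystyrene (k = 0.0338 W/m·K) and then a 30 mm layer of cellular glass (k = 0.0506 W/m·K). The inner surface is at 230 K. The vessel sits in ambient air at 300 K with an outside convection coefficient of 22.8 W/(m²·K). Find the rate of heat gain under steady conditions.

Q ≈ 1550 W

For a spherical shell R = (1/r₁ − 1/r₂)/(4πk); film R = 1/(h·4πr²). In series:
R_brass shell = (1/2.065 − 1/2.082)/(4π×125) = 2.517×10^-6 K/W
R_expanded polystyrene = (1/2.082 − 1/2.147)/(4π×0.0338) = 0.03424 K/W
R_cellular glass = (1/2.147 − 1/2.177)/(4π×0.0506) = 0.01009 K/W
R_outer film = 1/(h·4πr_o²) = 1/(22.8×4π×2.177²) = 7.364×10^-4 K/W
R_total = 0.04507 K/W
Q = ΔT/R_total = 70/0.04507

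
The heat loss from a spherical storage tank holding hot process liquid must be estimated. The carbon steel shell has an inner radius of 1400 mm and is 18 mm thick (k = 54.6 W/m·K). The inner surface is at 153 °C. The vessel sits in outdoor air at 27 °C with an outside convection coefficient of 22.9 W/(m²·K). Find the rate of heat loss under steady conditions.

Q ≈ 72400 W

Spherical conduction: R = (1/r_in − 1/r_out)/(4πk) per layer; series-sum.
R_carbon steel shell = (1/1.4 − 1/1.418)/(4π×54.6) = 1.321×10^-5 K/W
R_outer film = 1/(h·4πr_o²) = 1/(22.9×4π×1.418²) = 0.001728 K/W
R_total = 0.001741 K/W
Q = ΔT/R_total = 126/0.001741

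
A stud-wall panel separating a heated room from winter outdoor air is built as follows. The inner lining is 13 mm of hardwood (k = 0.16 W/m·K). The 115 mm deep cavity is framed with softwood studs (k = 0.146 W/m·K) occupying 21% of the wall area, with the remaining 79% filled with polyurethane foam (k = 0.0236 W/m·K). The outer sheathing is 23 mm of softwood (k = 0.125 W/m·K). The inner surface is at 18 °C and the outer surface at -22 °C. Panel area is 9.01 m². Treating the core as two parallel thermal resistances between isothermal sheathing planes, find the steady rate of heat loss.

Q ≈ 139 W

Sheathing layers in series; stud and cavity paths in parallel between them.
R_inner = 0.013/(0.16×9.01) = 0.009018 K/W
R_stud  = 0.115/(0.146×0.21×9.01) = 0.4163 K/W
R_cav   = 0.115/(0.0236×0.79×9.01) = 0.6846 K/W
1/R_core = 1/R_stud + 1/R_cav → R_core = 0.2589 K/W
R_outer = 0.023/(0.125×9.01) = 0.02042 K/W
R_total = 0.2883 K/W
Q = ΔT/R_total = 40/0.2883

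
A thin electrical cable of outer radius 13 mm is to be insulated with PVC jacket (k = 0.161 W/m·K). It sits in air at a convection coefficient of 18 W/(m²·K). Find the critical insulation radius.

r_cr ≈ 8.94 mm

For a cylinder r_cr = k/h = 0.161/18
r_cr = 8.94 mm; since the bare radius (13 mm) is above r_cr, any added insulation will reduce heat loss.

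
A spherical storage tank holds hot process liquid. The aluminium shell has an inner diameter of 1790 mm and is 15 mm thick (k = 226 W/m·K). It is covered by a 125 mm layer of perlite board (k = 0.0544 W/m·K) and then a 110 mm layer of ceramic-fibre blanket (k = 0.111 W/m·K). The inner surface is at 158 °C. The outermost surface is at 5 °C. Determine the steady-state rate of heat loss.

Spherical conduction: R = (1/r_in − 1/r_out)/(4πk) per layer; series-sum.
R_aluminium shell = (1/0.895 − 1/0.91)/(4π×226) = 6.485×10^-6 K/W
R_perlite board = (1/0.91 − 1/1.035)/(4π×0.0544) = 0.1941 K/W
R_ceramic-fibre blanket = (1/1.035 − 1/1.145)/(4π×0.111) = 0.06654 K/W
R_total = 0.2607 K/W
Q = ΔT/R_total = 153/0.2607

Q ≈ 587 W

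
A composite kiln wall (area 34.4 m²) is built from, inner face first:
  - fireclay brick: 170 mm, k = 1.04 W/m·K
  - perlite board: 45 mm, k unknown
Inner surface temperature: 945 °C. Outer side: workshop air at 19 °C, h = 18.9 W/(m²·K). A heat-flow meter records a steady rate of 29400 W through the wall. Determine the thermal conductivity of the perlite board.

k ≈ 0.0519 W/(m·K)

Series thermal resistances:
R_fireclay brick = L/(kA) = 0.17/(1.04×34.4) = 0.004752 K/W
R_outer film = 1/(h_o·A) = 1/(18.9×34.4) = 0.001538 K/W
Sum of known resistances R_other = 0.00629 K/W
Total R = ΔT/Q = 926/29400 = 0.0315 K/W
R_perlite board = R_total − R_other = 0.02521 K/W
k = L/(R·A) = 0.045/(0.02521×34.4)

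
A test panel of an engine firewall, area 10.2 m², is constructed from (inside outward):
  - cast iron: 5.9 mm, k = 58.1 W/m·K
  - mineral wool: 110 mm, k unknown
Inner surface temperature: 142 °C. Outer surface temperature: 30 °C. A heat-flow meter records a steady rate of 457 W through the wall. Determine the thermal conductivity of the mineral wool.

Treating each layer as a thermal resistance in series:
R_cast iron = L/(kA) = 0.0059/(58.1×10.2) = 9.956×10^-6 K/W
Sum of known resistances R_other = 9.956×10^-6 K/W
Total R = ΔT/Q = 112/457 = 0.2451 K/W
R_mineral wool = R_total − R_other = 0.2451 K/W
k = L/(R·A) = 0.11/(0.2451×10.2)

k ≈ 0.044 W/(m·K)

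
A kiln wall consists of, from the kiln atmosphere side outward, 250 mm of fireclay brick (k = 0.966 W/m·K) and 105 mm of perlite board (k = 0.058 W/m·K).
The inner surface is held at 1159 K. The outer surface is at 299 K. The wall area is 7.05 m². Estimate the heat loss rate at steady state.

Model the wall as resistances in series:
R_fireclay brick = L/(kA) = 0.25/(0.966×7.05) = 0.03671 K/W
R_perlite board = L/(kA) = 0.105/(0.058×7.05) = 0.2568 K/W
R_total = 0.2935 K/W
Q = ΔT / R_total = 860 / 0.2935

Q ≈ 2930 W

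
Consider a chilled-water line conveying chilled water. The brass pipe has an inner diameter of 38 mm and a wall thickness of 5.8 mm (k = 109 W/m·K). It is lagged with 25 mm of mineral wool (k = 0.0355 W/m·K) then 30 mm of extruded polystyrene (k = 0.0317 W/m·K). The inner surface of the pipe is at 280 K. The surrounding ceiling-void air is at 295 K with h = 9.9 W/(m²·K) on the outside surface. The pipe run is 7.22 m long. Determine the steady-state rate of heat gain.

Treating each annulus and film as a series resistance:
R_brass pipe wall = ln(24.8/19)/(2π×109×7.22) = 5.388×10^-5 K/W
R_mineral wool = ln(49.8/24.8)/(2π×0.0355×7.22) = 0.4329 K/W
R_extruded polystyrene = ln(79.8/49.8)/(2π×0.0317×7.22) = 0.3279 K/W
R_outer film = 1/(h_o·2πr_oL) = 1/(9.9×2π×0.0798×7.22) = 0.0279 K/W
R_total = 0.7887 K/W
Q = ΔT/R_total = 15/0.7887

Q ≈ 19 W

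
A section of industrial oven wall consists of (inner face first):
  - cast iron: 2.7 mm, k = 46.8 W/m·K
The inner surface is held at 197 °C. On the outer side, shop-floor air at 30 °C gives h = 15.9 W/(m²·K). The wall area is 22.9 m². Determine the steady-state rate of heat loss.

Model the wall as resistances in series:
R_cast iron = L/(kA) = 0.0027/(46.8×22.9) = 2.519×10^-6 K/W
R_outer film = 1/(h_o·A) = 1/(15.9×22.9) = 0.002746 K/W
R_total = 0.002749 K/W
Q = ΔT / R_total = 167 / 0.002749

Q ≈ 60800 W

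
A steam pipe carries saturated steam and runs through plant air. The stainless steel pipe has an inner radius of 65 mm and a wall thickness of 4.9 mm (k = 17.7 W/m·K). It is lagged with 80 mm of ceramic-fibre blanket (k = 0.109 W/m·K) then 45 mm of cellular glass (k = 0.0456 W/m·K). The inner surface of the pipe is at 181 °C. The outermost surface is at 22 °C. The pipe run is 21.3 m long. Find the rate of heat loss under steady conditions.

Per-layer cylindrical resistances, series-summed:
R_stainless steel pipe wall = ln(69.9/65)/(2π×17.7×21.3) = 3.068×10^-5 K/W
R_ceramic-fibre blanket = ln(149.9/69.9)/(2π×0.109×21.3) = 0.0523 K/W
R_cellular glass = ln(194.9/149.9)/(2π×0.0456×21.3) = 0.04302 K/W
R_total = 0.09534 K/W
Q = ΔT/R_total = 159/0.09534

Q ≈ 1670 W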